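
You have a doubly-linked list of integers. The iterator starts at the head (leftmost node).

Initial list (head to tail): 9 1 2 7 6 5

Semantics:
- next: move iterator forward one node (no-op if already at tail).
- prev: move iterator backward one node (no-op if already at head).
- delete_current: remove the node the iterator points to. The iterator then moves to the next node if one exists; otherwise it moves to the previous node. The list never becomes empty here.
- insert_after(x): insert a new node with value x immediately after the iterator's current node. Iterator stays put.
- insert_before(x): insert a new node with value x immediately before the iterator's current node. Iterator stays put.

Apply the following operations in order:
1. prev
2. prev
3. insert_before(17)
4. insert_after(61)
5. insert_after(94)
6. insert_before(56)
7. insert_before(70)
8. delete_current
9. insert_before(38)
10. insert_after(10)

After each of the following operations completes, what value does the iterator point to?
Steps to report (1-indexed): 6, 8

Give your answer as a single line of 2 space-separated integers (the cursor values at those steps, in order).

After 1 (prev): list=[9, 1, 2, 7, 6, 5] cursor@9
After 2 (prev): list=[9, 1, 2, 7, 6, 5] cursor@9
After 3 (insert_before(17)): list=[17, 9, 1, 2, 7, 6, 5] cursor@9
After 4 (insert_after(61)): list=[17, 9, 61, 1, 2, 7, 6, 5] cursor@9
After 5 (insert_after(94)): list=[17, 9, 94, 61, 1, 2, 7, 6, 5] cursor@9
After 6 (insert_before(56)): list=[17, 56, 9, 94, 61, 1, 2, 7, 6, 5] cursor@9
After 7 (insert_before(70)): list=[17, 56, 70, 9, 94, 61, 1, 2, 7, 6, 5] cursor@9
After 8 (delete_current): list=[17, 56, 70, 94, 61, 1, 2, 7, 6, 5] cursor@94
After 9 (insert_before(38)): list=[17, 56, 70, 38, 94, 61, 1, 2, 7, 6, 5] cursor@94
After 10 (insert_after(10)): list=[17, 56, 70, 38, 94, 10, 61, 1, 2, 7, 6, 5] cursor@94

Answer: 9 94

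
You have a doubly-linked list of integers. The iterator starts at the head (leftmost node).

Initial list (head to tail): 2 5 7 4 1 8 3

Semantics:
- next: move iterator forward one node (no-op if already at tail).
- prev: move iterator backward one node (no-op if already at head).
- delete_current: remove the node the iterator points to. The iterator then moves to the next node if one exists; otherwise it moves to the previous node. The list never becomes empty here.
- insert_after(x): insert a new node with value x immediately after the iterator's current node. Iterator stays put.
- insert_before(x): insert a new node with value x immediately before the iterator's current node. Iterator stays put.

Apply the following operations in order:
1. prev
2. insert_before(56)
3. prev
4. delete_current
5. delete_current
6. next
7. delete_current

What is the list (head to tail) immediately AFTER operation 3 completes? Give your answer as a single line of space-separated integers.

Answer: 56 2 5 7 4 1 8 3

Derivation:
After 1 (prev): list=[2, 5, 7, 4, 1, 8, 3] cursor@2
After 2 (insert_before(56)): list=[56, 2, 5, 7, 4, 1, 8, 3] cursor@2
After 3 (prev): list=[56, 2, 5, 7, 4, 1, 8, 3] cursor@56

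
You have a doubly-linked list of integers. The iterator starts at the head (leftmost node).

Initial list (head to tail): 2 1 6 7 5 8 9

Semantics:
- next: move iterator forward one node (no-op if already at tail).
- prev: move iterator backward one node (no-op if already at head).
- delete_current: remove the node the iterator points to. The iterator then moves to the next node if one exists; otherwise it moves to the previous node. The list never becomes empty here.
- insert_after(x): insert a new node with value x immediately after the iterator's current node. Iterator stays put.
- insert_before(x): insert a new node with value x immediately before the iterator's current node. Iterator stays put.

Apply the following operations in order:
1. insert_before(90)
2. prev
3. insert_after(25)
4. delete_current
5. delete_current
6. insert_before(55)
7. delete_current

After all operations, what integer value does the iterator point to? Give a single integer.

Answer: 1

Derivation:
After 1 (insert_before(90)): list=[90, 2, 1, 6, 7, 5, 8, 9] cursor@2
After 2 (prev): list=[90, 2, 1, 6, 7, 5, 8, 9] cursor@90
After 3 (insert_after(25)): list=[90, 25, 2, 1, 6, 7, 5, 8, 9] cursor@90
After 4 (delete_current): list=[25, 2, 1, 6, 7, 5, 8, 9] cursor@25
After 5 (delete_current): list=[2, 1, 6, 7, 5, 8, 9] cursor@2
After 6 (insert_before(55)): list=[55, 2, 1, 6, 7, 5, 8, 9] cursor@2
After 7 (delete_current): list=[55, 1, 6, 7, 5, 8, 9] cursor@1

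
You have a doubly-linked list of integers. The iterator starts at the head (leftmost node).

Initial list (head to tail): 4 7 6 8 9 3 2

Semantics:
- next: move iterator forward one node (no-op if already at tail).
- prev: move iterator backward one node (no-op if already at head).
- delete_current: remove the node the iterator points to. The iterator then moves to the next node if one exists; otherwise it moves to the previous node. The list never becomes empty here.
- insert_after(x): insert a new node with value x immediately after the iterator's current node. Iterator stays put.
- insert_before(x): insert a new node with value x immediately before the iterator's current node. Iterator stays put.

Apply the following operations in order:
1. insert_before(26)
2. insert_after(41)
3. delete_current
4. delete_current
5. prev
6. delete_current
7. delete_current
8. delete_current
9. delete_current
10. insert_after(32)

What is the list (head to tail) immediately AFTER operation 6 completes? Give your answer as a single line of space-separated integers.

After 1 (insert_before(26)): list=[26, 4, 7, 6, 8, 9, 3, 2] cursor@4
After 2 (insert_after(41)): list=[26, 4, 41, 7, 6, 8, 9, 3, 2] cursor@4
After 3 (delete_current): list=[26, 41, 7, 6, 8, 9, 3, 2] cursor@41
After 4 (delete_current): list=[26, 7, 6, 8, 9, 3, 2] cursor@7
After 5 (prev): list=[26, 7, 6, 8, 9, 3, 2] cursor@26
After 6 (delete_current): list=[7, 6, 8, 9, 3, 2] cursor@7

Answer: 7 6 8 9 3 2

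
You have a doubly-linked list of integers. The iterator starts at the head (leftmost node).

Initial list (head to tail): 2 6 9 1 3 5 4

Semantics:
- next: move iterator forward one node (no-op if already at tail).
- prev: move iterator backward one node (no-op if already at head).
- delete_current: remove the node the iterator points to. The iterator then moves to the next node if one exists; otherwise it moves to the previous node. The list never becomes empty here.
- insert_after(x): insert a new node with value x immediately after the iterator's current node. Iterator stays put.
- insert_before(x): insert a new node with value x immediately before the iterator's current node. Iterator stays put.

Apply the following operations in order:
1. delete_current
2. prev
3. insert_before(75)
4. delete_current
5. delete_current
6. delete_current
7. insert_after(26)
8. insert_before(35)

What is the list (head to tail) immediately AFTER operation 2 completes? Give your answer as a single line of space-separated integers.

Answer: 6 9 1 3 5 4

Derivation:
After 1 (delete_current): list=[6, 9, 1, 3, 5, 4] cursor@6
After 2 (prev): list=[6, 9, 1, 3, 5, 4] cursor@6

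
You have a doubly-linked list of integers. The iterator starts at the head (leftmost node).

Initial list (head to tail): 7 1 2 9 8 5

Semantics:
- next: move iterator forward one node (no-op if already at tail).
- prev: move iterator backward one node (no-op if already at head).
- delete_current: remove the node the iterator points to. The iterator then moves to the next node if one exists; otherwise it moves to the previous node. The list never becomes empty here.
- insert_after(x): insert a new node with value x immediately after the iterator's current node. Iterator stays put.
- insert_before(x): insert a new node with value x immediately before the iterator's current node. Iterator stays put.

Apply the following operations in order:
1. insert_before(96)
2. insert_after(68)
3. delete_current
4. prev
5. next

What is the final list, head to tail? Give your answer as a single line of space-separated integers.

After 1 (insert_before(96)): list=[96, 7, 1, 2, 9, 8, 5] cursor@7
After 2 (insert_after(68)): list=[96, 7, 68, 1, 2, 9, 8, 5] cursor@7
After 3 (delete_current): list=[96, 68, 1, 2, 9, 8, 5] cursor@68
After 4 (prev): list=[96, 68, 1, 2, 9, 8, 5] cursor@96
After 5 (next): list=[96, 68, 1, 2, 9, 8, 5] cursor@68

Answer: 96 68 1 2 9 8 5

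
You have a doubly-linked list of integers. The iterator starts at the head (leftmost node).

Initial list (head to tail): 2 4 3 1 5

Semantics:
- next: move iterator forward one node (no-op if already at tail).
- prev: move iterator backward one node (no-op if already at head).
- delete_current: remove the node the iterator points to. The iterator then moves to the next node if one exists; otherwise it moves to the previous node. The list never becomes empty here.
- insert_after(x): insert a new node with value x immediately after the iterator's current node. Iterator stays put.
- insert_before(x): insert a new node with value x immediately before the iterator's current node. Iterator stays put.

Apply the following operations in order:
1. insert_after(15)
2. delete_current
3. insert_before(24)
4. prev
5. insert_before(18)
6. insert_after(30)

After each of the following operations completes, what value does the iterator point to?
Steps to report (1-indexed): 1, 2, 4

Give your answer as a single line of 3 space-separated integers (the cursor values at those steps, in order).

After 1 (insert_after(15)): list=[2, 15, 4, 3, 1, 5] cursor@2
After 2 (delete_current): list=[15, 4, 3, 1, 5] cursor@15
After 3 (insert_before(24)): list=[24, 15, 4, 3, 1, 5] cursor@15
After 4 (prev): list=[24, 15, 4, 3, 1, 5] cursor@24
After 5 (insert_before(18)): list=[18, 24, 15, 4, 3, 1, 5] cursor@24
After 6 (insert_after(30)): list=[18, 24, 30, 15, 4, 3, 1, 5] cursor@24

Answer: 2 15 24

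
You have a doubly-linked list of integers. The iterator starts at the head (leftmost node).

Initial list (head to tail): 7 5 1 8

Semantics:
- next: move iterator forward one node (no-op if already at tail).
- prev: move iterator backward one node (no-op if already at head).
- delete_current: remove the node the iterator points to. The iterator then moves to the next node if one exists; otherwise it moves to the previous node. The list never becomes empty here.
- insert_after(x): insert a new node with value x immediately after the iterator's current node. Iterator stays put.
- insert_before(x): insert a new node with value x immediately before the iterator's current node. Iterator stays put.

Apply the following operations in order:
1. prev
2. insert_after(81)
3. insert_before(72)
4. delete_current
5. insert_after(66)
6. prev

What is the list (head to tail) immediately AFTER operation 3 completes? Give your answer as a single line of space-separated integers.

After 1 (prev): list=[7, 5, 1, 8] cursor@7
After 2 (insert_after(81)): list=[7, 81, 5, 1, 8] cursor@7
After 3 (insert_before(72)): list=[72, 7, 81, 5, 1, 8] cursor@7

Answer: 72 7 81 5 1 8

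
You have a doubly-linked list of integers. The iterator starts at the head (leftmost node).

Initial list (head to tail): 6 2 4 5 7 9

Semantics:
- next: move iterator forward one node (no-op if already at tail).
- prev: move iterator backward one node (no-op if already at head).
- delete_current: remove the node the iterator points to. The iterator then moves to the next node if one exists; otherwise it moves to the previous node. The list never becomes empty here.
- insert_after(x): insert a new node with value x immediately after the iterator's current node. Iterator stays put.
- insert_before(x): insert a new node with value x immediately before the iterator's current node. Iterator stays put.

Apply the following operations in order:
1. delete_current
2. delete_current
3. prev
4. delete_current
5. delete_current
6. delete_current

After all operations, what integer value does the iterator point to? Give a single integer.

Answer: 9

Derivation:
After 1 (delete_current): list=[2, 4, 5, 7, 9] cursor@2
After 2 (delete_current): list=[4, 5, 7, 9] cursor@4
After 3 (prev): list=[4, 5, 7, 9] cursor@4
After 4 (delete_current): list=[5, 7, 9] cursor@5
After 5 (delete_current): list=[7, 9] cursor@7
After 6 (delete_current): list=[9] cursor@9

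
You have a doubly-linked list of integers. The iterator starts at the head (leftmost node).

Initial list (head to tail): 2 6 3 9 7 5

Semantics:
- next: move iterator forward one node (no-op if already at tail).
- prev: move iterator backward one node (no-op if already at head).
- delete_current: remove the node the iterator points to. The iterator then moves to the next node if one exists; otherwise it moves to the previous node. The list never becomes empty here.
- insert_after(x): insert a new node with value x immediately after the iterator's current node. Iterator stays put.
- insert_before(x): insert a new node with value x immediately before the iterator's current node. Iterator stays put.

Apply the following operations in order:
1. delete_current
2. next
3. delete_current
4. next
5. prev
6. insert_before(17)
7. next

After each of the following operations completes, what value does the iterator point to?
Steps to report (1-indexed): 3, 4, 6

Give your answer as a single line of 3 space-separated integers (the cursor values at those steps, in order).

Answer: 9 7 9

Derivation:
After 1 (delete_current): list=[6, 3, 9, 7, 5] cursor@6
After 2 (next): list=[6, 3, 9, 7, 5] cursor@3
After 3 (delete_current): list=[6, 9, 7, 5] cursor@9
After 4 (next): list=[6, 9, 7, 5] cursor@7
After 5 (prev): list=[6, 9, 7, 5] cursor@9
After 6 (insert_before(17)): list=[6, 17, 9, 7, 5] cursor@9
After 7 (next): list=[6, 17, 9, 7, 5] cursor@7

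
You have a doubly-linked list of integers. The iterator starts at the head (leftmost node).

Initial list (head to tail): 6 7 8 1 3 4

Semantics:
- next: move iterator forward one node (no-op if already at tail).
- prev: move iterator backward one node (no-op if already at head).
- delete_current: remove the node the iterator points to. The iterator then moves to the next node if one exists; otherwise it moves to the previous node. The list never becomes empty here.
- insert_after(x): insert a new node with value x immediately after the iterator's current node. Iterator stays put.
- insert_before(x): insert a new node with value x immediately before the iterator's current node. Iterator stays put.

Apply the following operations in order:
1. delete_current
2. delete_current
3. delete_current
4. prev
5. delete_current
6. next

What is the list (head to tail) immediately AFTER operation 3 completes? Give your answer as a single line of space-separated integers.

Answer: 1 3 4

Derivation:
After 1 (delete_current): list=[7, 8, 1, 3, 4] cursor@7
After 2 (delete_current): list=[8, 1, 3, 4] cursor@8
After 3 (delete_current): list=[1, 3, 4] cursor@1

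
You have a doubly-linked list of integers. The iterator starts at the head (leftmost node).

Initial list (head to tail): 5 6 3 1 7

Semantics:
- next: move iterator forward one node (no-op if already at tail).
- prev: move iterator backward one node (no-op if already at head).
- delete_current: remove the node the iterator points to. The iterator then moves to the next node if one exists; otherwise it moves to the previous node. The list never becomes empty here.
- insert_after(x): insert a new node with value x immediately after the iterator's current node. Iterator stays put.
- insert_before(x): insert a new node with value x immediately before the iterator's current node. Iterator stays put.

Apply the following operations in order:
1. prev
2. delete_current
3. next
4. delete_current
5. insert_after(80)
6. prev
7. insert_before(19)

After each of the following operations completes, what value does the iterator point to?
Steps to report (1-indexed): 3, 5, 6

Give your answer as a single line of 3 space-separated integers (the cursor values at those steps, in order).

After 1 (prev): list=[5, 6, 3, 1, 7] cursor@5
After 2 (delete_current): list=[6, 3, 1, 7] cursor@6
After 3 (next): list=[6, 3, 1, 7] cursor@3
After 4 (delete_current): list=[6, 1, 7] cursor@1
After 5 (insert_after(80)): list=[6, 1, 80, 7] cursor@1
After 6 (prev): list=[6, 1, 80, 7] cursor@6
After 7 (insert_before(19)): list=[19, 6, 1, 80, 7] cursor@6

Answer: 3 1 6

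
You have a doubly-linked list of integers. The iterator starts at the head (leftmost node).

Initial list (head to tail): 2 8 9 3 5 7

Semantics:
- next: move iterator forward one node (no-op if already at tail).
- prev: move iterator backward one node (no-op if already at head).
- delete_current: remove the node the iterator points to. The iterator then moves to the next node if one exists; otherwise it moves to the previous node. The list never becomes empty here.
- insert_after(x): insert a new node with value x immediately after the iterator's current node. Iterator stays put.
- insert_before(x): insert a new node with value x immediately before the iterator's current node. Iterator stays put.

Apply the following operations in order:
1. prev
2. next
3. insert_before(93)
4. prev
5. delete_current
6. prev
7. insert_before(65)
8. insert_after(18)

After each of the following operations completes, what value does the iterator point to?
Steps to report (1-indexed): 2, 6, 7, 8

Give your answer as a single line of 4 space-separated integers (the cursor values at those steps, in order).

Answer: 8 2 2 2

Derivation:
After 1 (prev): list=[2, 8, 9, 3, 5, 7] cursor@2
After 2 (next): list=[2, 8, 9, 3, 5, 7] cursor@8
After 3 (insert_before(93)): list=[2, 93, 8, 9, 3, 5, 7] cursor@8
After 4 (prev): list=[2, 93, 8, 9, 3, 5, 7] cursor@93
After 5 (delete_current): list=[2, 8, 9, 3, 5, 7] cursor@8
After 6 (prev): list=[2, 8, 9, 3, 5, 7] cursor@2
After 7 (insert_before(65)): list=[65, 2, 8, 9, 3, 5, 7] cursor@2
After 8 (insert_after(18)): list=[65, 2, 18, 8, 9, 3, 5, 7] cursor@2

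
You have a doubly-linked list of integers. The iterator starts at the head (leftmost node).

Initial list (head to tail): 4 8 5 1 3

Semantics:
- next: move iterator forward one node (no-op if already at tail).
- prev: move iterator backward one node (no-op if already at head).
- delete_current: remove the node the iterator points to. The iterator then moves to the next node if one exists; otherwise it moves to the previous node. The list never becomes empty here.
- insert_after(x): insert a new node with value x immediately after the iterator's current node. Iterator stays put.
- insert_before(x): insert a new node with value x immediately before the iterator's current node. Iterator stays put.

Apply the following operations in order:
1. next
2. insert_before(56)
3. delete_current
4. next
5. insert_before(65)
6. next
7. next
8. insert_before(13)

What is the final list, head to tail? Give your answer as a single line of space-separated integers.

Answer: 4 56 5 65 1 13 3

Derivation:
After 1 (next): list=[4, 8, 5, 1, 3] cursor@8
After 2 (insert_before(56)): list=[4, 56, 8, 5, 1, 3] cursor@8
After 3 (delete_current): list=[4, 56, 5, 1, 3] cursor@5
After 4 (next): list=[4, 56, 5, 1, 3] cursor@1
After 5 (insert_before(65)): list=[4, 56, 5, 65, 1, 3] cursor@1
After 6 (next): list=[4, 56, 5, 65, 1, 3] cursor@3
After 7 (next): list=[4, 56, 5, 65, 1, 3] cursor@3
After 8 (insert_before(13)): list=[4, 56, 5, 65, 1, 13, 3] cursor@3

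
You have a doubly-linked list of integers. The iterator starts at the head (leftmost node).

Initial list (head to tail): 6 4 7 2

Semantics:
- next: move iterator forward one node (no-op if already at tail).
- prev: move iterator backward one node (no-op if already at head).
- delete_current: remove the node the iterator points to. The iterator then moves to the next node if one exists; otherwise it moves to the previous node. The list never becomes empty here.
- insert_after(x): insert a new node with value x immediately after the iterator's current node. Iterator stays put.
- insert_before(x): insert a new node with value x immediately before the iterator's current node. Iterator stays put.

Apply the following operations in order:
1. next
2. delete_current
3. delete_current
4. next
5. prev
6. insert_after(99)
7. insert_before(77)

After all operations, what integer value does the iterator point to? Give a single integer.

Answer: 6

Derivation:
After 1 (next): list=[6, 4, 7, 2] cursor@4
After 2 (delete_current): list=[6, 7, 2] cursor@7
After 3 (delete_current): list=[6, 2] cursor@2
After 4 (next): list=[6, 2] cursor@2
After 5 (prev): list=[6, 2] cursor@6
After 6 (insert_after(99)): list=[6, 99, 2] cursor@6
After 7 (insert_before(77)): list=[77, 6, 99, 2] cursor@6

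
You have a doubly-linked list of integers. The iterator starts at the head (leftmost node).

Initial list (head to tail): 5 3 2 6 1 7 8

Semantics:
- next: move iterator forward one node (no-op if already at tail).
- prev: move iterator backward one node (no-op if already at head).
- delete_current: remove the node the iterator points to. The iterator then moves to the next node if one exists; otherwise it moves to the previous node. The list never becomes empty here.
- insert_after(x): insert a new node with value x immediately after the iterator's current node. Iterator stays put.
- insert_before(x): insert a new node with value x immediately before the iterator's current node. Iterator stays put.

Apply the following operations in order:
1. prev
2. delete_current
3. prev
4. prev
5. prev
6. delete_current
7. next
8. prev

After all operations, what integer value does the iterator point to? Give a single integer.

After 1 (prev): list=[5, 3, 2, 6, 1, 7, 8] cursor@5
After 2 (delete_current): list=[3, 2, 6, 1, 7, 8] cursor@3
After 3 (prev): list=[3, 2, 6, 1, 7, 8] cursor@3
After 4 (prev): list=[3, 2, 6, 1, 7, 8] cursor@3
After 5 (prev): list=[3, 2, 6, 1, 7, 8] cursor@3
After 6 (delete_current): list=[2, 6, 1, 7, 8] cursor@2
After 7 (next): list=[2, 6, 1, 7, 8] cursor@6
After 8 (prev): list=[2, 6, 1, 7, 8] cursor@2

Answer: 2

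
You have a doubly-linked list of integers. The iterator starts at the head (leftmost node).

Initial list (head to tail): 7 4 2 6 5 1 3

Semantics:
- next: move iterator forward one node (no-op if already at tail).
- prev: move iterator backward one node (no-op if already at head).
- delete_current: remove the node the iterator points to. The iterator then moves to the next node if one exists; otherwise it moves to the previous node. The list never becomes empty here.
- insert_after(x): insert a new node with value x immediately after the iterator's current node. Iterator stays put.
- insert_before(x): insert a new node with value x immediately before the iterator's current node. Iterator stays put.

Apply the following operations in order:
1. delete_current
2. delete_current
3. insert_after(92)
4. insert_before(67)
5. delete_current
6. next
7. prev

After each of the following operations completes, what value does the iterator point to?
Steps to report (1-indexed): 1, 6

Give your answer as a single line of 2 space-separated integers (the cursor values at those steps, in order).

After 1 (delete_current): list=[4, 2, 6, 5, 1, 3] cursor@4
After 2 (delete_current): list=[2, 6, 5, 1, 3] cursor@2
After 3 (insert_after(92)): list=[2, 92, 6, 5, 1, 3] cursor@2
After 4 (insert_before(67)): list=[67, 2, 92, 6, 5, 1, 3] cursor@2
After 5 (delete_current): list=[67, 92, 6, 5, 1, 3] cursor@92
After 6 (next): list=[67, 92, 6, 5, 1, 3] cursor@6
After 7 (prev): list=[67, 92, 6, 5, 1, 3] cursor@92

Answer: 4 6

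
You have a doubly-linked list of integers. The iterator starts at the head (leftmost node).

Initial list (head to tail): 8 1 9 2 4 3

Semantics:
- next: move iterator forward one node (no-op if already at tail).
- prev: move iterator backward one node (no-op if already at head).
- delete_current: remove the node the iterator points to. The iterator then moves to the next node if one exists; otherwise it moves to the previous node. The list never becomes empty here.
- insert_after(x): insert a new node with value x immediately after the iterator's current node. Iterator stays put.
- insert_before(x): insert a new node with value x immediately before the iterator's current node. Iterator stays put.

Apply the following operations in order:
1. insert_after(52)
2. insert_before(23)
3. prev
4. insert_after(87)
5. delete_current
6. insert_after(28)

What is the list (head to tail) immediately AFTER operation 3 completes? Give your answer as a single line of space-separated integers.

After 1 (insert_after(52)): list=[8, 52, 1, 9, 2, 4, 3] cursor@8
After 2 (insert_before(23)): list=[23, 8, 52, 1, 9, 2, 4, 3] cursor@8
After 3 (prev): list=[23, 8, 52, 1, 9, 2, 4, 3] cursor@23

Answer: 23 8 52 1 9 2 4 3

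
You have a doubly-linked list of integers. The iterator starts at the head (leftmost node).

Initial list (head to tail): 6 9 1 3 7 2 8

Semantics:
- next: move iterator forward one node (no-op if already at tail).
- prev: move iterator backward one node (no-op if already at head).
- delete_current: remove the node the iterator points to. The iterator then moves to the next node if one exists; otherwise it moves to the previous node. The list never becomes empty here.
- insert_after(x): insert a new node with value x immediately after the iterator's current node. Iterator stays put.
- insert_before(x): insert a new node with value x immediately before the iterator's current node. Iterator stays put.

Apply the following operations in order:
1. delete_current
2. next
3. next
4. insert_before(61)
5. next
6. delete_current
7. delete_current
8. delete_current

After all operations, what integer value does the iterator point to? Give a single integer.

Answer: 3

Derivation:
After 1 (delete_current): list=[9, 1, 3, 7, 2, 8] cursor@9
After 2 (next): list=[9, 1, 3, 7, 2, 8] cursor@1
After 3 (next): list=[9, 1, 3, 7, 2, 8] cursor@3
After 4 (insert_before(61)): list=[9, 1, 61, 3, 7, 2, 8] cursor@3
After 5 (next): list=[9, 1, 61, 3, 7, 2, 8] cursor@7
After 6 (delete_current): list=[9, 1, 61, 3, 2, 8] cursor@2
After 7 (delete_current): list=[9, 1, 61, 3, 8] cursor@8
After 8 (delete_current): list=[9, 1, 61, 3] cursor@3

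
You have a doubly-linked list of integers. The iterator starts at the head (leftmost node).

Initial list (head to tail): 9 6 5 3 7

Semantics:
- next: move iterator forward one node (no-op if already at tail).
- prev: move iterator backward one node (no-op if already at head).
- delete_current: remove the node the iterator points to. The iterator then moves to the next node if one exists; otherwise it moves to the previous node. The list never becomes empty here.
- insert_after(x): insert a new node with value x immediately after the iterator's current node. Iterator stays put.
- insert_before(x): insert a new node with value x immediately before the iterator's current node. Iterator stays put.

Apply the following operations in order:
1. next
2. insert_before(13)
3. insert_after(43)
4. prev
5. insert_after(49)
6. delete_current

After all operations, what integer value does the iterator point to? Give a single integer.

Answer: 49

Derivation:
After 1 (next): list=[9, 6, 5, 3, 7] cursor@6
After 2 (insert_before(13)): list=[9, 13, 6, 5, 3, 7] cursor@6
After 3 (insert_after(43)): list=[9, 13, 6, 43, 5, 3, 7] cursor@6
After 4 (prev): list=[9, 13, 6, 43, 5, 3, 7] cursor@13
After 5 (insert_after(49)): list=[9, 13, 49, 6, 43, 5, 3, 7] cursor@13
After 6 (delete_current): list=[9, 49, 6, 43, 5, 3, 7] cursor@49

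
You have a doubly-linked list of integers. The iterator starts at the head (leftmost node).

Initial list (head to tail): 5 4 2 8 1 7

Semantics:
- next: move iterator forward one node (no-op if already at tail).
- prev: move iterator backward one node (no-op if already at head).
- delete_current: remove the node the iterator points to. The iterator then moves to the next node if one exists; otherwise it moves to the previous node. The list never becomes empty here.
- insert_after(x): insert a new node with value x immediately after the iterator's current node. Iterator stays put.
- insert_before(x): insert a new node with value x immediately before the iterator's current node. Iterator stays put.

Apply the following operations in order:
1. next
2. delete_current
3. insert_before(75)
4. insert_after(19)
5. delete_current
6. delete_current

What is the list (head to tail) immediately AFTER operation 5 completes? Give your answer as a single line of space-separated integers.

After 1 (next): list=[5, 4, 2, 8, 1, 7] cursor@4
After 2 (delete_current): list=[5, 2, 8, 1, 7] cursor@2
After 3 (insert_before(75)): list=[5, 75, 2, 8, 1, 7] cursor@2
After 4 (insert_after(19)): list=[5, 75, 2, 19, 8, 1, 7] cursor@2
After 5 (delete_current): list=[5, 75, 19, 8, 1, 7] cursor@19

Answer: 5 75 19 8 1 7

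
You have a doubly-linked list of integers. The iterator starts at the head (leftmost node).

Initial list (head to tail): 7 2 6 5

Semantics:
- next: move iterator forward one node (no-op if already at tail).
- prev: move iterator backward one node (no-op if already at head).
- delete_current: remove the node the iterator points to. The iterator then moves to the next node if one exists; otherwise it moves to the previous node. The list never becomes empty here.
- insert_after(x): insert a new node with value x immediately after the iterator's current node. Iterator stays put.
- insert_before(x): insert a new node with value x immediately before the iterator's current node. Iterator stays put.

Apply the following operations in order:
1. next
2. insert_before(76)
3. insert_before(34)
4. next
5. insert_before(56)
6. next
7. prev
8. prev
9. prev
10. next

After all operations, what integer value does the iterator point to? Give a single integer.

Answer: 56

Derivation:
After 1 (next): list=[7, 2, 6, 5] cursor@2
After 2 (insert_before(76)): list=[7, 76, 2, 6, 5] cursor@2
After 3 (insert_before(34)): list=[7, 76, 34, 2, 6, 5] cursor@2
After 4 (next): list=[7, 76, 34, 2, 6, 5] cursor@6
After 5 (insert_before(56)): list=[7, 76, 34, 2, 56, 6, 5] cursor@6
After 6 (next): list=[7, 76, 34, 2, 56, 6, 5] cursor@5
After 7 (prev): list=[7, 76, 34, 2, 56, 6, 5] cursor@6
After 8 (prev): list=[7, 76, 34, 2, 56, 6, 5] cursor@56
After 9 (prev): list=[7, 76, 34, 2, 56, 6, 5] cursor@2
After 10 (next): list=[7, 76, 34, 2, 56, 6, 5] cursor@56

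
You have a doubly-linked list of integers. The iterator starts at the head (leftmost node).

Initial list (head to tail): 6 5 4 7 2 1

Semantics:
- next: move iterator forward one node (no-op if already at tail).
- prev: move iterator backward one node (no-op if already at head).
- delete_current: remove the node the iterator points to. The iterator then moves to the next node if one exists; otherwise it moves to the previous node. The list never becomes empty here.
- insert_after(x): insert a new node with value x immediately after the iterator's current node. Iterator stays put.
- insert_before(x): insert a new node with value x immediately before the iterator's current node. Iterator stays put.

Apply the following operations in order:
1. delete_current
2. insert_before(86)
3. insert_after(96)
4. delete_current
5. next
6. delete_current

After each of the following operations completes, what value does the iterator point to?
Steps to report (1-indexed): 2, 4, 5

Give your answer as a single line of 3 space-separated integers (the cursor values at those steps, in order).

After 1 (delete_current): list=[5, 4, 7, 2, 1] cursor@5
After 2 (insert_before(86)): list=[86, 5, 4, 7, 2, 1] cursor@5
After 3 (insert_after(96)): list=[86, 5, 96, 4, 7, 2, 1] cursor@5
After 4 (delete_current): list=[86, 96, 4, 7, 2, 1] cursor@96
After 5 (next): list=[86, 96, 4, 7, 2, 1] cursor@4
After 6 (delete_current): list=[86, 96, 7, 2, 1] cursor@7

Answer: 5 96 4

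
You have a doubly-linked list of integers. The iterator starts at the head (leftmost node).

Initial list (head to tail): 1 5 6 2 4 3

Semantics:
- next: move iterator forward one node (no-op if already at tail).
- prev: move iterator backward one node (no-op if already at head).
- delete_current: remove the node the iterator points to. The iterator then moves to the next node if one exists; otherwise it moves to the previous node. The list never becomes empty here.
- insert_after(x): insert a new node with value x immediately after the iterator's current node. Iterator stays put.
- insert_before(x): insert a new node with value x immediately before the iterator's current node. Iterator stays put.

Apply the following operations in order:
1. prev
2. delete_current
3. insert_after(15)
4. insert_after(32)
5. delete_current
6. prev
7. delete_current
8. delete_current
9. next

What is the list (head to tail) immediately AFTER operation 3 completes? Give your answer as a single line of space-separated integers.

After 1 (prev): list=[1, 5, 6, 2, 4, 3] cursor@1
After 2 (delete_current): list=[5, 6, 2, 4, 3] cursor@5
After 3 (insert_after(15)): list=[5, 15, 6, 2, 4, 3] cursor@5

Answer: 5 15 6 2 4 3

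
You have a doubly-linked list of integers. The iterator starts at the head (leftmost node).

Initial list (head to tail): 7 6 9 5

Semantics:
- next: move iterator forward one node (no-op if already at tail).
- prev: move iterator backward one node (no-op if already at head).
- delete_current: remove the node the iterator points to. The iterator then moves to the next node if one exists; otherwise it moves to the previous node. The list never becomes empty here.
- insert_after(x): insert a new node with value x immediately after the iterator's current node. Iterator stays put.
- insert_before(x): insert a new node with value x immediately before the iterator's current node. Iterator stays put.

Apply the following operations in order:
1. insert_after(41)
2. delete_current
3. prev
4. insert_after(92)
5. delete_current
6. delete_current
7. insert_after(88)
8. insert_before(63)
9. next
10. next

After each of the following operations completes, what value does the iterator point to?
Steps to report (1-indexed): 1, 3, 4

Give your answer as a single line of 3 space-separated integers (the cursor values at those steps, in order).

Answer: 7 41 41

Derivation:
After 1 (insert_after(41)): list=[7, 41, 6, 9, 5] cursor@7
After 2 (delete_current): list=[41, 6, 9, 5] cursor@41
After 3 (prev): list=[41, 6, 9, 5] cursor@41
After 4 (insert_after(92)): list=[41, 92, 6, 9, 5] cursor@41
After 5 (delete_current): list=[92, 6, 9, 5] cursor@92
After 6 (delete_current): list=[6, 9, 5] cursor@6
After 7 (insert_after(88)): list=[6, 88, 9, 5] cursor@6
After 8 (insert_before(63)): list=[63, 6, 88, 9, 5] cursor@6
After 9 (next): list=[63, 6, 88, 9, 5] cursor@88
After 10 (next): list=[63, 6, 88, 9, 5] cursor@9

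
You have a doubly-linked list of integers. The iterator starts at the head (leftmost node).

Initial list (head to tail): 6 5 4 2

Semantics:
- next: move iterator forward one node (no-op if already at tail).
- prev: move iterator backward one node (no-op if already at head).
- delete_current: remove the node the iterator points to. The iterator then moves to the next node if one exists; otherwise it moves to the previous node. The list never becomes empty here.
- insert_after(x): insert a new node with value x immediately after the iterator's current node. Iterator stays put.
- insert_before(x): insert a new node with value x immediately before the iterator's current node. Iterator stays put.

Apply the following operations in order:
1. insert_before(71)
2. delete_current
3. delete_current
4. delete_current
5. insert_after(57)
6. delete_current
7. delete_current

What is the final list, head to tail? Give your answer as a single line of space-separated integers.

After 1 (insert_before(71)): list=[71, 6, 5, 4, 2] cursor@6
After 2 (delete_current): list=[71, 5, 4, 2] cursor@5
After 3 (delete_current): list=[71, 4, 2] cursor@4
After 4 (delete_current): list=[71, 2] cursor@2
After 5 (insert_after(57)): list=[71, 2, 57] cursor@2
After 6 (delete_current): list=[71, 57] cursor@57
After 7 (delete_current): list=[71] cursor@71

Answer: 71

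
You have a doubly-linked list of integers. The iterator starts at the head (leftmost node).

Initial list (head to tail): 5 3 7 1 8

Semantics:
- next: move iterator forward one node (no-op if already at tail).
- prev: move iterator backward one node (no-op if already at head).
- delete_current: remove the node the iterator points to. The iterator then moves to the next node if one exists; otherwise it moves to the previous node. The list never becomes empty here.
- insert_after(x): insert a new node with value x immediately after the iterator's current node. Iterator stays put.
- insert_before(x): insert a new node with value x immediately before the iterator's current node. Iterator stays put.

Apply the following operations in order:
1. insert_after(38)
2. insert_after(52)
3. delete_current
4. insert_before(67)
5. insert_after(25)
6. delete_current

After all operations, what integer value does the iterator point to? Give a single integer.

After 1 (insert_after(38)): list=[5, 38, 3, 7, 1, 8] cursor@5
After 2 (insert_after(52)): list=[5, 52, 38, 3, 7, 1, 8] cursor@5
After 3 (delete_current): list=[52, 38, 3, 7, 1, 8] cursor@52
After 4 (insert_before(67)): list=[67, 52, 38, 3, 7, 1, 8] cursor@52
After 5 (insert_after(25)): list=[67, 52, 25, 38, 3, 7, 1, 8] cursor@52
After 6 (delete_current): list=[67, 25, 38, 3, 7, 1, 8] cursor@25

Answer: 25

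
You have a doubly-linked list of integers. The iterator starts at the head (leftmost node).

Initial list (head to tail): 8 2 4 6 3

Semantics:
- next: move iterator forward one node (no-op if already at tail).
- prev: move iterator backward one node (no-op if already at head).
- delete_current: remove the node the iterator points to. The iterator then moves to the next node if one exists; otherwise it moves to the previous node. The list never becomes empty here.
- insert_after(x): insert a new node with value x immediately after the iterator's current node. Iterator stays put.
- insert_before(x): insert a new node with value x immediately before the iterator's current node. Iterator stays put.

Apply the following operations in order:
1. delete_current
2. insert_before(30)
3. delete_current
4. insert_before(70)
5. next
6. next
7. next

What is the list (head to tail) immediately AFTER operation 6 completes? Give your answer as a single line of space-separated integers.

Answer: 30 70 4 6 3

Derivation:
After 1 (delete_current): list=[2, 4, 6, 3] cursor@2
After 2 (insert_before(30)): list=[30, 2, 4, 6, 3] cursor@2
After 3 (delete_current): list=[30, 4, 6, 3] cursor@4
After 4 (insert_before(70)): list=[30, 70, 4, 6, 3] cursor@4
After 5 (next): list=[30, 70, 4, 6, 3] cursor@6
After 6 (next): list=[30, 70, 4, 6, 3] cursor@3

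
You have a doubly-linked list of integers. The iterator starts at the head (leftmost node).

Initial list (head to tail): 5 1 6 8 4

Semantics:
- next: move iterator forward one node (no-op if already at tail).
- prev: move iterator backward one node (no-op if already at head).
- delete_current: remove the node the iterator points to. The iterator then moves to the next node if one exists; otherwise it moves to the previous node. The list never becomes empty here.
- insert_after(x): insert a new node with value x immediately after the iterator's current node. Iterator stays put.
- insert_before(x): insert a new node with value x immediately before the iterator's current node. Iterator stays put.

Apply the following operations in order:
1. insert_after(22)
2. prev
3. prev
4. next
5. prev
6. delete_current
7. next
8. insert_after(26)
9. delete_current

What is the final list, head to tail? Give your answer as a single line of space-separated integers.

Answer: 22 26 6 8 4

Derivation:
After 1 (insert_after(22)): list=[5, 22, 1, 6, 8, 4] cursor@5
After 2 (prev): list=[5, 22, 1, 6, 8, 4] cursor@5
After 3 (prev): list=[5, 22, 1, 6, 8, 4] cursor@5
After 4 (next): list=[5, 22, 1, 6, 8, 4] cursor@22
After 5 (prev): list=[5, 22, 1, 6, 8, 4] cursor@5
After 6 (delete_current): list=[22, 1, 6, 8, 4] cursor@22
After 7 (next): list=[22, 1, 6, 8, 4] cursor@1
After 8 (insert_after(26)): list=[22, 1, 26, 6, 8, 4] cursor@1
After 9 (delete_current): list=[22, 26, 6, 8, 4] cursor@26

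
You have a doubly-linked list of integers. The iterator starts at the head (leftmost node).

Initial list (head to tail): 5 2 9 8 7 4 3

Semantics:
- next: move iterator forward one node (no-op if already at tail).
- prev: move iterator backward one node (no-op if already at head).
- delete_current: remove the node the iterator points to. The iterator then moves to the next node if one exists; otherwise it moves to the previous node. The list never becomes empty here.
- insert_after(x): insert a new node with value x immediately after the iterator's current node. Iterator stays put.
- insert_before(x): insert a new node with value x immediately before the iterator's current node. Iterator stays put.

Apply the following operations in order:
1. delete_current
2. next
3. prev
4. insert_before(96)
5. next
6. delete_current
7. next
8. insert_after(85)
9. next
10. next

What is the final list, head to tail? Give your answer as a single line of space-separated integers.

Answer: 96 2 8 7 85 4 3

Derivation:
After 1 (delete_current): list=[2, 9, 8, 7, 4, 3] cursor@2
After 2 (next): list=[2, 9, 8, 7, 4, 3] cursor@9
After 3 (prev): list=[2, 9, 8, 7, 4, 3] cursor@2
After 4 (insert_before(96)): list=[96, 2, 9, 8, 7, 4, 3] cursor@2
After 5 (next): list=[96, 2, 9, 8, 7, 4, 3] cursor@9
After 6 (delete_current): list=[96, 2, 8, 7, 4, 3] cursor@8
After 7 (next): list=[96, 2, 8, 7, 4, 3] cursor@7
After 8 (insert_after(85)): list=[96, 2, 8, 7, 85, 4, 3] cursor@7
After 9 (next): list=[96, 2, 8, 7, 85, 4, 3] cursor@85
After 10 (next): list=[96, 2, 8, 7, 85, 4, 3] cursor@4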